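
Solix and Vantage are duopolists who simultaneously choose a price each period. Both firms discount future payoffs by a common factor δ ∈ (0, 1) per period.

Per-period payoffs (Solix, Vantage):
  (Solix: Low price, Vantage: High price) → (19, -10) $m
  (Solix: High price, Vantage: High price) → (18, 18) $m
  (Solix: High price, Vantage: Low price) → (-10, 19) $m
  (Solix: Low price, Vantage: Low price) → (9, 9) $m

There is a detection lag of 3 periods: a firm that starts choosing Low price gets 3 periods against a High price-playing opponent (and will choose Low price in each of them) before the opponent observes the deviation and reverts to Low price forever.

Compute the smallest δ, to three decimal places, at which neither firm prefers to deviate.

0.464

Deviating for the 3 undetected periods gains 19−18 = 1 per period over cooperation, then loses 18−9 = 9 per period forever once punishment starts.
Gain: 1(1 + δ + … + δ^2); loss: 9·δ^3/(1−δ).
No profitable deviation ⇔ 1(1−δ^3) ≤ 9·δ^3, i.e. δ^3 ≥ 1/(1+9) = 1/10.
Hence δ ≥ (1/10)^(1/3) ≈ 0.464.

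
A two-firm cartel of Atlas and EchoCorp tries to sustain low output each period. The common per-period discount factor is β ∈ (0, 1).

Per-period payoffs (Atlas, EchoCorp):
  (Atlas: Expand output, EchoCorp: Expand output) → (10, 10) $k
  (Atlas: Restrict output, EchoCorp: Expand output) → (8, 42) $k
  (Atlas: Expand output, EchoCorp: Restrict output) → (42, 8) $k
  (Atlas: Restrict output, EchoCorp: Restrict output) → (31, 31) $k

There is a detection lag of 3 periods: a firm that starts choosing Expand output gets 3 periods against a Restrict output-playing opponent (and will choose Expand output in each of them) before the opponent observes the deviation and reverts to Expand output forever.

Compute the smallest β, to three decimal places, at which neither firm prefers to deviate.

0.701

Deviating for the 3 undetected periods gains 42−31 = 11 per period over cooperation, then loses 31−10 = 21 per period forever once punishment starts.
Gain: 11(1 + β + … + β^2); loss: 21·β^3/(1−β).
No profitable deviation ⇔ 11(1−β^3) ≤ 21·β^3, i.e. β^3 ≥ 11/(11+21) = 11/32.
Hence β ≥ (11/32)^(1/3) ≈ 0.701.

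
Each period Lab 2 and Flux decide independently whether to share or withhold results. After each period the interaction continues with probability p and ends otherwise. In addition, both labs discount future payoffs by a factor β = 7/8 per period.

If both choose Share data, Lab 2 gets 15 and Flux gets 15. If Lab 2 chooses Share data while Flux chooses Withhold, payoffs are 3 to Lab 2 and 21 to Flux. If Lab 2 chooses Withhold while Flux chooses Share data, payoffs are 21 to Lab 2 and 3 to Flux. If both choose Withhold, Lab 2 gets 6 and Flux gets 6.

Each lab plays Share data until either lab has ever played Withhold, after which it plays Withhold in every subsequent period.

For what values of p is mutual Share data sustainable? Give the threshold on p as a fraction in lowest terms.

Expected continuation weight on next period's payoff is β·p = 7/8·p, which plays the role of the discount factor.
Cooperation requires 7/8·p ≥ (21−15)/(21−6) = 2/5, hence p ≥ 16/35.

16/35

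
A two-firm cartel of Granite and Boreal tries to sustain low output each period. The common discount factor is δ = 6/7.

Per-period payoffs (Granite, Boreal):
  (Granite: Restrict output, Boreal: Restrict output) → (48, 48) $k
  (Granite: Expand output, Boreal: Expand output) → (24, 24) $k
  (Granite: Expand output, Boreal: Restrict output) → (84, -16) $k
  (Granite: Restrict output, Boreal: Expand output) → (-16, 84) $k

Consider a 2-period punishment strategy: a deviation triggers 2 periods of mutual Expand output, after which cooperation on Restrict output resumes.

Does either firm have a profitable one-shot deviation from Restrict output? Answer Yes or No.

IC: δ+…+δ^2 ≥ (84−48)/(48−24) = 3/2.
At δ = 6/7: partial sum = 1.5918 ≥ 1.5000. Cooperation sustainable.

No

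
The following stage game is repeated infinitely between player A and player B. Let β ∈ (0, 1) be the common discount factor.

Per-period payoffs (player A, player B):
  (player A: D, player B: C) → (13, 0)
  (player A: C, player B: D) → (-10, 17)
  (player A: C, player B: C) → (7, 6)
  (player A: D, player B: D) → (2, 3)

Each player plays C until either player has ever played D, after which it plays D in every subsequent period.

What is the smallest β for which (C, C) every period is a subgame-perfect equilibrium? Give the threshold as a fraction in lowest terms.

11/14

For player A: deviation gain 13−7 = 6, per-period punishment loss 7−2 = 5. IC gives β ≥ 6/11.
For player B: gain 11, loss 3 per period, so β ≥ 11/14.
The tighter constraint is player B's, so cooperation needs β ≥ 11/14.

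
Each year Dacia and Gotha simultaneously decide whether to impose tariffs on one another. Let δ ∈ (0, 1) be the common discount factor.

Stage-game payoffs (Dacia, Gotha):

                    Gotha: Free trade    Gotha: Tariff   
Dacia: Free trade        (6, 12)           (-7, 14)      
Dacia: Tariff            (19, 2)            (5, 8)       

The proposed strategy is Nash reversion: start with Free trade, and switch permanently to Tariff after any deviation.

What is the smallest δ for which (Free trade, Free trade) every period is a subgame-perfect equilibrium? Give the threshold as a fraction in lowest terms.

13/14

Dacia's threshold: (19−6)/(19−5) = 13/14.
Gotha's threshold: (14−12)/(14−8) = 1/3.
13/14 > 1/3, so Dacia binds and δ* = 13/14.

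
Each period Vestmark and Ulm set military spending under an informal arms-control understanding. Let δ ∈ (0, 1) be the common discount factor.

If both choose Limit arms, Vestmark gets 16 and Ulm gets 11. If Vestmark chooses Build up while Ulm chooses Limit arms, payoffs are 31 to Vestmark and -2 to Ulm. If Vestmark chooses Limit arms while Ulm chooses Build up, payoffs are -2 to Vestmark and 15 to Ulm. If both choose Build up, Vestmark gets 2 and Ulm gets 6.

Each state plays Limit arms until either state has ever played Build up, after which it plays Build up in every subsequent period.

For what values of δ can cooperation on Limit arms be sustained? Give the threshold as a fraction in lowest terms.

15/29

Vestmark: cooperation gives 16 each period; deviation gives 31 once then 2 forever.
  16/(1−δ) ≥ 31 + 2δ/(1−δ) ⇒ δ ≥ 15/29.
Ulm: cooperation gives 11 each period; deviation gives 15 once then 6 forever.
  δ ≥ 4/9.
Both must hold, so the binding constraint is Vestmark's: δ ≥ 15/29.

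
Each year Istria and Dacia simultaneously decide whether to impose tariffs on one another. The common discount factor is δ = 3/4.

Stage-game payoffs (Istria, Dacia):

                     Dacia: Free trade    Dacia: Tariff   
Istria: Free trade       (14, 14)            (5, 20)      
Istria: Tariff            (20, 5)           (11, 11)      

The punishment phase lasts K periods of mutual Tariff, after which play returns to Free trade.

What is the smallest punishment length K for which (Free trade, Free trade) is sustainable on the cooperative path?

Need Σ_{k=1}^{K} δ^k ≥ (20−14)/(14−11) = 2.0000 at δ = 3/4.
At K = 3 the sum is 1.7344 < 2.0000; at K = 4 it is 2.0508 ≥ 2.0000.
So the minimum punishment length is K = 4.

4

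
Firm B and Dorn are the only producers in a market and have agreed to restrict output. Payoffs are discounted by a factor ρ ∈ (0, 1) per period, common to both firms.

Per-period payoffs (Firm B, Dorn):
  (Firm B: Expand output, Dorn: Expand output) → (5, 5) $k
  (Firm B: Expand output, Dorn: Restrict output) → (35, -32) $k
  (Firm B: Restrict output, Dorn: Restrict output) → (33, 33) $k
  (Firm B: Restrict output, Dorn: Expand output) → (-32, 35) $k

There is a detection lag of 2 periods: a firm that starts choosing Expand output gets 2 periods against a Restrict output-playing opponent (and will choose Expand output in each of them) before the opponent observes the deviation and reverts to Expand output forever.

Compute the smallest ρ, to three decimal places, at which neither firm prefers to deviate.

0.258

Deviating for the 2 undetected periods gains 35−33 = 2 per period over cooperation, then loses 33−5 = 28 per period forever once punishment starts.
Gain: 2(1 + ρ + … + ρ^1); loss: 28·ρ^2/(1−ρ).
No profitable deviation ⇔ 2(1−ρ^2) ≤ 28·ρ^2, i.e. ρ^2 ≥ 2/(2+28) = 1/15.
Hence ρ ≥ (1/15)^(1/2) ≈ 0.258.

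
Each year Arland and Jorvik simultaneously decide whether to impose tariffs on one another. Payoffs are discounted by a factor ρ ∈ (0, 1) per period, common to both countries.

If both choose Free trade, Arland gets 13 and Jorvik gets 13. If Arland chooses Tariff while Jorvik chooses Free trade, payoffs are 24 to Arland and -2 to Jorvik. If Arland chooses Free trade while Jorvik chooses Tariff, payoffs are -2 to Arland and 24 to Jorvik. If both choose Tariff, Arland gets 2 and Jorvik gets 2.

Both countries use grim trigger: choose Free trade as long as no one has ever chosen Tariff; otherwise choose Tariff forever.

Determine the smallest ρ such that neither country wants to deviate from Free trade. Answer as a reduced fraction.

1/2

Under grim trigger the critical discount factor is (T−C)/(T−P) with T = 24, C = 13, P = 2.
ρ* = (24−13)/(24−2) = 11/22 = 1/2.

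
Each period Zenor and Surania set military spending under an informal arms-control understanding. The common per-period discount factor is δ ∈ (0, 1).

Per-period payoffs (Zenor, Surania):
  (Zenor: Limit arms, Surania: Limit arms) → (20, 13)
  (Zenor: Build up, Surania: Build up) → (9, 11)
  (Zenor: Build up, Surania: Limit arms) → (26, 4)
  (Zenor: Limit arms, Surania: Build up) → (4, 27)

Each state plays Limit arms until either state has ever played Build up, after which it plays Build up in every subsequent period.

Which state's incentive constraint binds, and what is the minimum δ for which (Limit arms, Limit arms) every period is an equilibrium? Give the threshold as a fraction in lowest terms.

Zenor's threshold: (26−20)/(26−9) = 6/17.
Surania's threshold: (27−13)/(27−11) = 7/8.
6/17 < 7/8, so Surania binds and δ* = 7/8.

Surania; δ ≥ 7/8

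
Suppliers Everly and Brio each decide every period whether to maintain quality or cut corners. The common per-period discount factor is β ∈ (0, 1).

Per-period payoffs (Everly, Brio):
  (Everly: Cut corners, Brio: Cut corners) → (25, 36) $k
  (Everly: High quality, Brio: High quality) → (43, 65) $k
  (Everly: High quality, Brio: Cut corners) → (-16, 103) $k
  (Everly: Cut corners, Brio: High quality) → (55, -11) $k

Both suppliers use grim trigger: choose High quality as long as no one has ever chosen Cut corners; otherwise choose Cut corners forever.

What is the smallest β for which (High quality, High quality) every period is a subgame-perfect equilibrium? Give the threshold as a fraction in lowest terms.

For Everly: deviation gain 55−43 = 12, per-period punishment loss 43−25 = 18. IC gives β ≥ 12/30 = 2/5.
For Brio: gain 38, loss 29 per period, so β ≥ 38/67.
The tighter constraint is Brio's, so cooperation needs β ≥ 38/67.

38/67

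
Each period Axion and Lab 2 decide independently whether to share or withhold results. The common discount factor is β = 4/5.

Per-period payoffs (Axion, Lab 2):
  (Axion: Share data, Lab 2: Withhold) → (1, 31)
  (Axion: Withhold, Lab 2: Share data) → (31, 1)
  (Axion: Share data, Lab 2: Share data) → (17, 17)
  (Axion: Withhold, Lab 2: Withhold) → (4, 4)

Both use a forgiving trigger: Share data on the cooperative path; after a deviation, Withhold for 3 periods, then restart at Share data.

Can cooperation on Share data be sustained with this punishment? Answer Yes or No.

Yes

IC: β+…+β^3 ≥ (31−17)/(17−4) = 14/13.
At β = 4/5: partial sum = 1.9520 ≥ 1.0769. Cooperation sustainable.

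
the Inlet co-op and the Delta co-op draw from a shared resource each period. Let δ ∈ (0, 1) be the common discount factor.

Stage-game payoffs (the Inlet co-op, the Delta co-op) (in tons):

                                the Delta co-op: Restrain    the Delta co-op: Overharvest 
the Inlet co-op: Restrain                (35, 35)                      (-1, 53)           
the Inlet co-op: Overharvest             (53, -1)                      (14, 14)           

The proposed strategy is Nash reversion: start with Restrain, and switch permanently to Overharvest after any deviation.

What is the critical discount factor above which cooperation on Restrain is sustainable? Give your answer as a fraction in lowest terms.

Under grim trigger the critical discount factor is (T−C)/(T−P) with T = 53, C = 35, P = 14.
δ* = (53−35)/(53−14) = 18/39 = 6/13.

6/13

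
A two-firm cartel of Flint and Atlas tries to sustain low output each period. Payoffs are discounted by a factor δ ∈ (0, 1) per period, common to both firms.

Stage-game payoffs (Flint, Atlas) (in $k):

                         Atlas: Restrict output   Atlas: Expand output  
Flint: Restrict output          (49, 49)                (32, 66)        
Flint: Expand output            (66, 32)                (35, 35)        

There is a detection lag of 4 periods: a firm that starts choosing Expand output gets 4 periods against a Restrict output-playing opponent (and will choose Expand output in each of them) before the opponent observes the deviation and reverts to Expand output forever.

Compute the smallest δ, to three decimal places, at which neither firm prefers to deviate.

0.861

A deviator earns 66 for 4 periods, then 35 forever; cooperating earns 49 forever. Multiplying the IC by (1−δ):
49 ≥ 66(1−δ^4) + 35δ^4, so 31·δ^4 ≥ 17 and δ^4 ≥ 17/31.
δ ≥ (17/31)^(1/4) ≈ 0.861.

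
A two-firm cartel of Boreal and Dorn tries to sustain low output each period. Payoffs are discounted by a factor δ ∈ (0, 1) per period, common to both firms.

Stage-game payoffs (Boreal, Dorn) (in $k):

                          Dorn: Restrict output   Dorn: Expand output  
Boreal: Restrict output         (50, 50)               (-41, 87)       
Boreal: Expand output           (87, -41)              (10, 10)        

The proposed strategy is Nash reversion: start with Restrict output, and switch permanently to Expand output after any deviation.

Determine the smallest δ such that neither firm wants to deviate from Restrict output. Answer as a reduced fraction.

37/77

One-period gain from deviating is 87 − 50 = 37. The loss is 50 − 10 = 40 in every subsequent period, with present value 40·δ/(1−δ).
Deviation is unprofitable when 40·δ/(1−δ) ≥ 37, i.e. δ/(1−δ) ≥ 37/40.
Equivalently δ ≥ 37/(37+40) = 37/77.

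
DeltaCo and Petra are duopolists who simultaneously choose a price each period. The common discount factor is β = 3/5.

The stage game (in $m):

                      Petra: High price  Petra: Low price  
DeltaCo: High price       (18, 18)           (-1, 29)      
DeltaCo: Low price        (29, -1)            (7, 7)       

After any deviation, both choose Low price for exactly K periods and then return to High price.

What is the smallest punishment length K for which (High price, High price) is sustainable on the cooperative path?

3

No profitable deviation requires (18−7)(β+…+β^K) ≥ 29−18, i.e. β+…+β^K ≥ 1 ≈ 1.0000.
With β = 3/5, the partial sums are K=1: 0.6000, K=2: 0.9600, K=3: 1.1760.
K = 3 is the first length at which the sum reaches 1.0000.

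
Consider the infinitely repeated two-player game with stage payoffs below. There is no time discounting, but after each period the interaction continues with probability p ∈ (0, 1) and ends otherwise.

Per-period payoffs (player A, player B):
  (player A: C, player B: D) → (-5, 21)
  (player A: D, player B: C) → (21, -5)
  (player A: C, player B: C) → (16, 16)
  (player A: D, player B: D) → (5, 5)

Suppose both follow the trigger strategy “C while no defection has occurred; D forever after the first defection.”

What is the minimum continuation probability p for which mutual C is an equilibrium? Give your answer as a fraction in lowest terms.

Expected cooperation value is 16 + p·16 + p²·16 + … = 16/(1−p); deviation gives 21 + p·5/(1−p).
16 ≥ 21(1−p) + 5p ⇒ 16p ≥ 5 ⇒ p ≥ 5/16.

5/16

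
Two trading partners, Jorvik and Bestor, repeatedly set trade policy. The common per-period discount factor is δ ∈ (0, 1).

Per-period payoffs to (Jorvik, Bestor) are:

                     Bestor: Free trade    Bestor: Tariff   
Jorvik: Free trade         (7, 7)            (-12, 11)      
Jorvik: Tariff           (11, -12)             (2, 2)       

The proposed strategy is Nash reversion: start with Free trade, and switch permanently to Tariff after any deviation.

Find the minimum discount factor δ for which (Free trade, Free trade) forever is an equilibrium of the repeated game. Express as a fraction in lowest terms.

One-period gain from deviating is 11 − 7 = 4. The loss is 7 − 2 = 5 in every subsequent period, with present value 5·δ/(1−δ).
Deviation is unprofitable when 5·δ/(1−δ) ≥ 4, i.e. δ/(1−δ) ≥ 4/5.
Equivalently δ ≥ 4/(4+5) = 4/9.

4/9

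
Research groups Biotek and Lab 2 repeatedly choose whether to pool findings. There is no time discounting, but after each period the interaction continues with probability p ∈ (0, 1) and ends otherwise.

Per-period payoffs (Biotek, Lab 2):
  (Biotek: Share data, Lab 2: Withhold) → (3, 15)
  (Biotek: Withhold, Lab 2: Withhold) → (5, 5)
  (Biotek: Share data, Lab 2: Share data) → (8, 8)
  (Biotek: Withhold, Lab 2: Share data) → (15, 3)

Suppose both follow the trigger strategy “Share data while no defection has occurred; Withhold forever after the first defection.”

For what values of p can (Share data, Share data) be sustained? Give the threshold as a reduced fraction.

With no time discounting, the continuation probability p plays the role of the discount factor.
Grim-trigger IC: 8/(1−p) ≥ 15 + 5p/(1−p) ⇒ p ≥ (15−8)/(15−5) = 7/10.

7/10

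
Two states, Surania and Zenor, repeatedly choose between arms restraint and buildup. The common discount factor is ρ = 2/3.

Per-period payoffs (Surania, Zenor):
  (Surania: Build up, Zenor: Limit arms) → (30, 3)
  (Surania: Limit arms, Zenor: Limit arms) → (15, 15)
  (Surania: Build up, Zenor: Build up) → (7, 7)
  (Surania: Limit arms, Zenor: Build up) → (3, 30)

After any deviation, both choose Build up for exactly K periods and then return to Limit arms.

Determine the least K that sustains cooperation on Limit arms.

7

IC: ρ(1−ρ^K)/(1−ρ) ≥ (30−15)/(15−7) = 15/8.
With ρ = 2/3: need 1 − ρ^K ≥ 15/8·(1−2/3)/(2/3), i.e. ρ^K ≤ 0.0625.
Since (2/3)^6 = 0.0878 and (2/3)^7 = 0.0585, the smallest such K is 7.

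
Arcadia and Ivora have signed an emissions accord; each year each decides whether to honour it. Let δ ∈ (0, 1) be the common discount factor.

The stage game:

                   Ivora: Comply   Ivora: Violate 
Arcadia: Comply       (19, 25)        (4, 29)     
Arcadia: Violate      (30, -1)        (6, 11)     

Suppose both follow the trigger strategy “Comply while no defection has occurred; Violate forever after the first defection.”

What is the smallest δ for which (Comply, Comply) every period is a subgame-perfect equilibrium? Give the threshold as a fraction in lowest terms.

11/24

For Arcadia: deviation gain 30−19 = 11, per-period punishment loss 19−6 = 13. IC gives δ ≥ 11/24.
For Ivora: gain 4, loss 14 per period, so δ ≥ 4/18 = 2/9.
The tighter constraint is Arcadia's, so cooperation needs δ ≥ 11/24.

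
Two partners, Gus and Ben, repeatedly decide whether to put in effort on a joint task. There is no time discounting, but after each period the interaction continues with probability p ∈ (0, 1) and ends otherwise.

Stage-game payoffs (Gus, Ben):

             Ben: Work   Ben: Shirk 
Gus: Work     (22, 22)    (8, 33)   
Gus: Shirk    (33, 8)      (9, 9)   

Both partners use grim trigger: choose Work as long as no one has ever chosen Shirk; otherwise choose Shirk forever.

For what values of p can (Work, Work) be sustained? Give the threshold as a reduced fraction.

Expected cooperation value is 22 + p·22 + p²·22 + … = 22/(1−p); deviation gives 33 + p·9/(1−p).
22 ≥ 33(1−p) + 9p ⇒ 24p ≥ 11 ⇒ p ≥ 11/24.

11/24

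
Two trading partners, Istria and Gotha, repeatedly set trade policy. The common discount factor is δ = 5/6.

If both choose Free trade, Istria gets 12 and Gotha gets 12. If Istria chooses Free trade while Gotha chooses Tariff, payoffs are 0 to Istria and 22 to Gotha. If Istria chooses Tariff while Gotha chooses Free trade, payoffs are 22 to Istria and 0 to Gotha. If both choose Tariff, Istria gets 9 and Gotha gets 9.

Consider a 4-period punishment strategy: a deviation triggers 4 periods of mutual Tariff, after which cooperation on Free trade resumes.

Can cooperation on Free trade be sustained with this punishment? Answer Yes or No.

No

A one-shot deviation gives 22 now, then 9 for 4 periods, then back to 12.
Gain from deviating: (22−12) today; loss: (12−9) in each of the next 4 periods.
No-deviation condition: (12−9)(δ+…+δ^4) ≥ 22−12, i.e. δ+…+δ^4 ≥ 10/3.
At δ = 5/6: δ+…+δ^4 = 2.5887 < 3.3333.
So cooperation is not sustainable.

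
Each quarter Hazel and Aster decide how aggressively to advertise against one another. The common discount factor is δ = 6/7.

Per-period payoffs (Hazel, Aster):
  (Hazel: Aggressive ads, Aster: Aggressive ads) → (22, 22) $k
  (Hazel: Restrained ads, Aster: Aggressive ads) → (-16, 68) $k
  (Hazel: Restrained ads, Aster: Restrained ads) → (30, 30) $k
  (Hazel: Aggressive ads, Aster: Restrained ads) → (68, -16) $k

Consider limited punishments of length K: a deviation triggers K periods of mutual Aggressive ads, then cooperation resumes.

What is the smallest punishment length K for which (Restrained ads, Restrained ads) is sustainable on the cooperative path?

11

Need Σ_{k=1}^{K} δ^k ≥ (68−30)/(30−22) = 4.7500 at δ = 6/7.
At K = 10 the sum is 4.7157 < 4.7500; at K = 11 it is 4.8991 ≥ 4.7500.
So the minimum punishment length is K = 11.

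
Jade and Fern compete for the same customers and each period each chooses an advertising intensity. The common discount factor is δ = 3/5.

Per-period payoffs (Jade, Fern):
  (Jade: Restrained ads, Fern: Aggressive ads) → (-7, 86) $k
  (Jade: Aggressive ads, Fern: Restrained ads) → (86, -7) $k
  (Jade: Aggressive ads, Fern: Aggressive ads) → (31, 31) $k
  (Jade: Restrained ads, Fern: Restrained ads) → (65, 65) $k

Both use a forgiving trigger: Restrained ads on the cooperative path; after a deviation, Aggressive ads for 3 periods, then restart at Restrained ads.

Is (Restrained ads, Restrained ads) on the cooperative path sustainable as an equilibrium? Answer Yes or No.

IC: δ+…+δ^3 ≥ (86−65)/(65−31) = 21/34.
At δ = 3/5: partial sum = 1.1760 ≥ 0.6176. Cooperation sustainable.

Yes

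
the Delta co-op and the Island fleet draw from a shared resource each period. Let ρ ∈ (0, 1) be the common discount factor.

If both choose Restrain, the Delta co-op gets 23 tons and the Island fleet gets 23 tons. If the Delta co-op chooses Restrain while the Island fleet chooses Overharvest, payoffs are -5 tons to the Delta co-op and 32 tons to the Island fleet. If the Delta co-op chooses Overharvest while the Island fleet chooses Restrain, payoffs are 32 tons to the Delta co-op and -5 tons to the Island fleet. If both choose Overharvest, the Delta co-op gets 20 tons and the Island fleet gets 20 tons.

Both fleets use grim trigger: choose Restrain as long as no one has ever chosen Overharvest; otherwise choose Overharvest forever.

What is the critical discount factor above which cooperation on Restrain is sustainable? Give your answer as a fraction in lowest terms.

One-period gain from deviating is 32 − 23 = 9. The loss is 23 − 20 = 3 in every subsequent period, with present value 3·ρ/(1−ρ).
Deviation is unprofitable when 3·ρ/(1−ρ) ≥ 9, i.e. ρ/(1−ρ) ≥ 3.
Equivalently ρ ≥ 9/(9+3) = 3/4.

3/4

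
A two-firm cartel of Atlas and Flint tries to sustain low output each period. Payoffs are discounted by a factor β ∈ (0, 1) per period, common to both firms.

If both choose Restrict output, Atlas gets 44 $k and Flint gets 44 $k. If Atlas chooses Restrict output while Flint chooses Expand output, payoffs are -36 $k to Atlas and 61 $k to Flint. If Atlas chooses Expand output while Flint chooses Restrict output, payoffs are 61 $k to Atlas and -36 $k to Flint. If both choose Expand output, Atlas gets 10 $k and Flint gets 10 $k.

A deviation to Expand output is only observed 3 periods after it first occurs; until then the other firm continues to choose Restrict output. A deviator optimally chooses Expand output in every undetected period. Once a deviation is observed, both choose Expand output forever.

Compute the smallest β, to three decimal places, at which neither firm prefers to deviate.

Deviating for the 3 undetected periods gains 61−44 = 17 per period over cooperation, then loses 44−10 = 34 per period forever once punishment starts.
Gain: 17(1 + β + … + β^2); loss: 34·β^3/(1−β).
No profitable deviation ⇔ 17(1−β^3) ≤ 34·β^3, i.e. β^3 ≥ 17/(17+34) = 1/3.
Hence β ≥ (1/3)^(1/3) ≈ 0.693.

0.693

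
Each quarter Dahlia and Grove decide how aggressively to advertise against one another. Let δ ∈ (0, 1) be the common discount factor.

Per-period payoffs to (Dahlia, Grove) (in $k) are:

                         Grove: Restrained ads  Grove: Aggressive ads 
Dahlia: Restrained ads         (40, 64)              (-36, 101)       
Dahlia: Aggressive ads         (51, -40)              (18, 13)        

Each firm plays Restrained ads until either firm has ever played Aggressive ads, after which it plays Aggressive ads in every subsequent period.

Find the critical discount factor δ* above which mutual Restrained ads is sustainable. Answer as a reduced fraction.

37/88

Dahlia: cooperation gives 40 each period; deviation gives 51 once then 18 forever.
  40/(1−δ) ≥ 51 + 18δ/(1−δ) ⇒ δ ≥ 11/33 = 1/3.
Grove: cooperation gives 64 each period; deviation gives 101 once then 13 forever.
  δ ≥ 37/88.
Both must hold, so the binding constraint is Grove's: δ ≥ 37/88.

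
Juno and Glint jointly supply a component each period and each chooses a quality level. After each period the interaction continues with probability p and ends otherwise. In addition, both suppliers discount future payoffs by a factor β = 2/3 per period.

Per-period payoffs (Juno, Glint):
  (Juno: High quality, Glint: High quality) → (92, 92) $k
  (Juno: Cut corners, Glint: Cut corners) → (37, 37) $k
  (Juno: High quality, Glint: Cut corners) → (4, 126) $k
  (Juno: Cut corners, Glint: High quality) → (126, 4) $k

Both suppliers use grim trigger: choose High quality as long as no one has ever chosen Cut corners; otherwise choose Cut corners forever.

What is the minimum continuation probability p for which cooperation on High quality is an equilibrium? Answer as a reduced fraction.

Expected continuation weight on next period's payoff is β·p = 2/3·p, which plays the role of the discount factor.
Cooperation requires 2/3·p ≥ (126−92)/(126−37) = 34/89, hence p ≥ 51/89.

51/89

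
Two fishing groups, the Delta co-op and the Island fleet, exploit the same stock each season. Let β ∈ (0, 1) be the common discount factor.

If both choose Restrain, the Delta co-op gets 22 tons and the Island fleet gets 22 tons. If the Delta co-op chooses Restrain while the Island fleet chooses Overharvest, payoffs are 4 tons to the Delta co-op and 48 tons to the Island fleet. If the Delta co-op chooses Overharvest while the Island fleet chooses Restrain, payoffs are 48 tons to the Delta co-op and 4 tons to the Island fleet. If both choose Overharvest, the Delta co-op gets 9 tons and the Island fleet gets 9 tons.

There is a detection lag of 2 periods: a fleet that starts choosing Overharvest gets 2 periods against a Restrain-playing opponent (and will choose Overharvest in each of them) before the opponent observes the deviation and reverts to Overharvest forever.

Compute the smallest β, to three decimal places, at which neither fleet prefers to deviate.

A deviator earns 48 for 2 periods, then 9 forever; cooperating earns 22 forever. Multiplying the IC by (1−β):
22 ≥ 48(1−β^2) + 9β^2, so 39·β^2 ≥ 26 and β^2 ≥ 2/3.
β ≥ (2/3)^(1/2) ≈ 0.816.

0.816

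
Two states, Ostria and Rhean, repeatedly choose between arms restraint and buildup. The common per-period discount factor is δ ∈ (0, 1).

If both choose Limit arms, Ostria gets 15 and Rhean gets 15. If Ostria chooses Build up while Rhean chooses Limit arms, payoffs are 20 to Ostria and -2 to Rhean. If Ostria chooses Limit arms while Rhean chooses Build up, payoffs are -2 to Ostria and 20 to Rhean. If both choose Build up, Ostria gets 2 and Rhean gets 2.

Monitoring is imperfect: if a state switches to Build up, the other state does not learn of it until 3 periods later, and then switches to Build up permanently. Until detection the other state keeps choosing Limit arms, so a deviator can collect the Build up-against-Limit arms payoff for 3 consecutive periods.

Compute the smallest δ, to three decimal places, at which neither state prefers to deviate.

A deviator earns 20 for 3 periods, then 2 forever; cooperating earns 15 forever. Multiplying the IC by (1−δ):
15 ≥ 20(1−δ^3) + 2δ^3, so 18·δ^3 ≥ 5 and δ^3 ≥ 5/18.
δ ≥ (5/18)^(1/3) ≈ 0.652.

0.652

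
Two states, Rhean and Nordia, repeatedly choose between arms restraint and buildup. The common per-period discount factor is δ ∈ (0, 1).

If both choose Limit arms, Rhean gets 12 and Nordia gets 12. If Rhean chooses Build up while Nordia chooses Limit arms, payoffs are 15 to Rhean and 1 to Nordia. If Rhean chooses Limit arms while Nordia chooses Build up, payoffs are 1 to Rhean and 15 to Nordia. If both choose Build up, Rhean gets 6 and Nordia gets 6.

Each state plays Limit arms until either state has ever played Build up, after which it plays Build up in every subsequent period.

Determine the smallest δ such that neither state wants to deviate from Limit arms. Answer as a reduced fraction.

One-period gain from deviating is 15 − 12 = 3. The loss is 12 − 6 = 6 in every subsequent period, with present value 6·δ/(1−δ).
Deviation is unprofitable when 6·δ/(1−δ) ≥ 3, i.e. δ/(1−δ) ≥ 1/2.
Equivalently δ ≥ 3/(3+6) = 1/3.

1/3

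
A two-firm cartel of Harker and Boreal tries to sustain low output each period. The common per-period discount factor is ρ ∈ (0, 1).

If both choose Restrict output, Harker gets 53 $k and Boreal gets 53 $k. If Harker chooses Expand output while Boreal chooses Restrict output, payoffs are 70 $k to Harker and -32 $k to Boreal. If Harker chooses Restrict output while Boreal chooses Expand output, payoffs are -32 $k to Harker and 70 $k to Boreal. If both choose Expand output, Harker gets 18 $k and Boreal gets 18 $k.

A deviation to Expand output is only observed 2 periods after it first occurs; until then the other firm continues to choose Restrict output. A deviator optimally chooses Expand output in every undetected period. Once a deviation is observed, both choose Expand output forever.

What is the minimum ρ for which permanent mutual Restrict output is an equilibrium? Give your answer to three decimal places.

0.572

A deviator earns 70 for 2 periods, then 18 forever; cooperating earns 53 forever. Multiplying the IC by (1−ρ):
53 ≥ 70(1−ρ^2) + 18ρ^2, so 52·ρ^2 ≥ 17 and ρ^2 ≥ 17/52.
ρ ≥ (17/52)^(1/2) ≈ 0.572.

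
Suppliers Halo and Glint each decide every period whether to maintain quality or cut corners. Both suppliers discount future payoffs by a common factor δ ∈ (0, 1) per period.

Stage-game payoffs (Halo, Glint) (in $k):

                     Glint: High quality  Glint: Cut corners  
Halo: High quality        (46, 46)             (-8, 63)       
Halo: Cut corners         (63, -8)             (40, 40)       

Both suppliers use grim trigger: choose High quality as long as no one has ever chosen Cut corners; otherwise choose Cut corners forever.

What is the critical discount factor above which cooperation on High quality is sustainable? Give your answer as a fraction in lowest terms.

17/23

46/(1−δ) ≥ 63 + 40δ/(1−δ)
46 ≥ 63 − 23δ
δ ≥ 17/23.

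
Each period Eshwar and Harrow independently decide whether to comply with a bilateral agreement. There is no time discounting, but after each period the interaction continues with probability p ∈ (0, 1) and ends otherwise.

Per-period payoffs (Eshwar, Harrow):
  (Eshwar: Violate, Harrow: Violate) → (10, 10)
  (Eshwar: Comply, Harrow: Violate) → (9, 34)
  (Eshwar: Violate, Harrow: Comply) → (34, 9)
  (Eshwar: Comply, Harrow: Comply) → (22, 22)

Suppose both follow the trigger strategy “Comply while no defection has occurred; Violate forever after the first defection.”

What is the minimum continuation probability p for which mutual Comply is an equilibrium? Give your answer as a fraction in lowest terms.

1/2

With no time discounting, the continuation probability p plays the role of the discount factor.
Grim-trigger IC: 22/(1−p) ≥ 34 + 10p/(1−p) ⇒ p ≥ (34−22)/(34−10) = 1/2.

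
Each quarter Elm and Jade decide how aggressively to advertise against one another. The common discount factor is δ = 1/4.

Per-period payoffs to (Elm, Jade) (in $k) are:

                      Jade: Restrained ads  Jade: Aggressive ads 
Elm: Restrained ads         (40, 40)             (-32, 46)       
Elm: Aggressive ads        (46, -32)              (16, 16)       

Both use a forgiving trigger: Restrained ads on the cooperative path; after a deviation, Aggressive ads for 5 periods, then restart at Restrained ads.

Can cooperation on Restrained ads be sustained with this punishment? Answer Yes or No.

Yes

Comparing payoff streams over the 6 periods until play realigns: cooperate → 40(1+δ+…+δ^5); deviate → 46 + 16(δ+…+δ^5).
Cooperation is sustained iff (40−16)(δ+…+δ^5) ≥ 46−40.
δ+…+δ^5 = 1/4·(1−(1/4)^5)/(1−1/4) = 0.3330, and (46−40)/(40−16) = 0.2500.
0.3330 ≥ 0.2500, so cooperation is sustainable.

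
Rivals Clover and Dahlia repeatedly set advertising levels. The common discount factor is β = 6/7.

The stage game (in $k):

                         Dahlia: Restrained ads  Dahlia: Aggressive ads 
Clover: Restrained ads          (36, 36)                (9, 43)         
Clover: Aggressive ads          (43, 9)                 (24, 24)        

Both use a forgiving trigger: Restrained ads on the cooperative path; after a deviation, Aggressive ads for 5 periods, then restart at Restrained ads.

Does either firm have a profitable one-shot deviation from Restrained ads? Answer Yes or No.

A one-shot deviation gives 43 now, then 24 for 5 periods, then back to 36.
Gain from deviating: (43−36) today; loss: (36−24) in each of the next 5 periods.
No-deviation condition: (36−24)(β+…+β^5) ≥ 43−36, i.e. β+…+β^5 ≥ 7/12.
At β = 6/7: β+…+β^5 = 3.2240 ≥ 0.5833.
So cooperation is sustainable.

No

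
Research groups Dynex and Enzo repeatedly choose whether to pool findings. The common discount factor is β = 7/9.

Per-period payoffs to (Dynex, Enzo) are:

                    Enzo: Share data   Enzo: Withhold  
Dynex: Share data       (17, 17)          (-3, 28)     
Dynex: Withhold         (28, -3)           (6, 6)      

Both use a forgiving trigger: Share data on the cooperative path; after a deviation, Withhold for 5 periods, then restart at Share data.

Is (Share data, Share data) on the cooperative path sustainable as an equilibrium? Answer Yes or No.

A one-shot deviation gives 28 now, then 6 for 5 periods, then back to 17.
Gain from deviating: (28−17) today; loss: (17−6) in each of the next 5 periods.
No-deviation condition: (17−6)(β+…+β^5) ≥ 28−17, i.e. β+…+β^5 ≥ 1.
At β = 7/9: β+…+β^5 = 2.5038 ≥ 1.0000.
So cooperation is sustainable.

Yes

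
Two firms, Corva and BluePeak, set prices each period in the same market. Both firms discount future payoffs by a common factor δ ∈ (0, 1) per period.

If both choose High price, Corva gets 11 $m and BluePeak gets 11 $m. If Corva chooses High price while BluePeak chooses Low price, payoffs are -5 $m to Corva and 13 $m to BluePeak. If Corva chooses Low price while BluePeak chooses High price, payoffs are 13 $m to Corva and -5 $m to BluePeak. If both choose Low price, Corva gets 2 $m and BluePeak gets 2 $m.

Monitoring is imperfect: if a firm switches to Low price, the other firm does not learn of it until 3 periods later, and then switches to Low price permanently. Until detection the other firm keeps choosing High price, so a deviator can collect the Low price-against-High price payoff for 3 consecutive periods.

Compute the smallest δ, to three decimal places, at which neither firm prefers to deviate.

A deviator earns 13 for 3 periods, then 2 forever; cooperating earns 11 forever. Multiplying the IC by (1−δ):
11 ≥ 13(1−δ^3) + 2δ^3, so 11·δ^3 ≥ 2 and δ^3 ≥ 2/11.
δ ≥ (2/11)^(1/3) ≈ 0.567.

0.567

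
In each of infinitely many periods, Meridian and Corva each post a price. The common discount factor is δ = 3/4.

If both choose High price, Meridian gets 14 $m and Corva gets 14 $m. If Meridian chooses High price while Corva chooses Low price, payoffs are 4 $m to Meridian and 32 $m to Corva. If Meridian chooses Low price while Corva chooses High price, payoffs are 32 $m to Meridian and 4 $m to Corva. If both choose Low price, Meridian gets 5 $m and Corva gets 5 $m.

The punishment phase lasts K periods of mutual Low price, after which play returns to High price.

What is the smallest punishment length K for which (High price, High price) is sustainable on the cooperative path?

No profitable deviation requires (14−5)(δ+…+δ^K) ≥ 32−14, i.e. δ+…+δ^K ≥ 2 ≈ 2.0000.
With δ = 3/4, the partial sums are K=1: 0.7500, K=2: 1.3125, K=3: 1.7344, K=4: 2.0508.
K = 4 is the first length at which the sum reaches 2.0000.

4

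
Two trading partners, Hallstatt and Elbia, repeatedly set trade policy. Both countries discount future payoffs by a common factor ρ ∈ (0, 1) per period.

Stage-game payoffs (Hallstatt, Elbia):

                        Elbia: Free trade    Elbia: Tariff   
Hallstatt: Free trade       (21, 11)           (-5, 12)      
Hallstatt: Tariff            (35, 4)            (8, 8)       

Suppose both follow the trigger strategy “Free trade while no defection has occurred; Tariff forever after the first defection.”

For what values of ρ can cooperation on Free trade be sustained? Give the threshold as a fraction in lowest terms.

Hallstatt's threshold: (35−21)/(35−8) = 14/27.
Elbia's threshold: (12−11)/(12−8) = 1/4.
14/27 > 1/4, so Hallstatt binds and ρ* = 14/27.

14/27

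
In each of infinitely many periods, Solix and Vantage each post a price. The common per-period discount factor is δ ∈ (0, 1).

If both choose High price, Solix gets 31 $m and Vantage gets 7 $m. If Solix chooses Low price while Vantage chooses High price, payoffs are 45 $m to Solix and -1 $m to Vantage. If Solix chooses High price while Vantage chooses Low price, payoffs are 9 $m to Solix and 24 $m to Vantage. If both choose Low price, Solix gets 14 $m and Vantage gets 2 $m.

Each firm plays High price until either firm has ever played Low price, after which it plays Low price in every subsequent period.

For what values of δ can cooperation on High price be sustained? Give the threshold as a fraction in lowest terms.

For Solix: deviation gain 45−31 = 14, per-period punishment loss 31−14 = 17. IC gives δ ≥ 14/31.
For Vantage: gain 17, loss 5 per period, so δ ≥ 17/22.
The tighter constraint is Vantage's, so cooperation needs δ ≥ 17/22.

17/22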